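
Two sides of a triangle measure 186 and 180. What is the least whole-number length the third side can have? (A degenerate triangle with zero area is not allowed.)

7

The third side must exceed |186 − 180| = 6.
The smallest integer above 6 is 7.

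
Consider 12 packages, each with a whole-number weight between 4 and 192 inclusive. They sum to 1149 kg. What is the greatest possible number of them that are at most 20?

6

Suppose k of them are at most 20. Those contribute at most 20 each and the rest at most 192 each.
So the total is at most 20k + 192(12 − k) = 2304 − 172k. This must still be ≥ 1149, so k ≤ 6.
k = 6 is achieved by 6 values at 20 and 6 at 192, total 1272; lower one of the 192's by 123 (still > 20) to reach 1149.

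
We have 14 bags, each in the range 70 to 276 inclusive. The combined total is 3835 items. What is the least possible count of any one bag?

247

To make one bag as small as possible, make the other 13 as large as possible.
The other 13 contribute at most 13 × 276 = 3588, leaving at least 3835 − 3588 = 247.
Since 247 ≥ 70, this is achievable: one at 247 and 13 at 276.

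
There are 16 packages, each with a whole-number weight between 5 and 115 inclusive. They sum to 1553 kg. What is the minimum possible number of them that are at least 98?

Suppose at most 16 − j of them reach 98; then j values are ≤ 97 and the rest ≤ 115.
The total is then ≤ 97·j + 115·(16 − j) = 1840 − 18j. For this to be ≥ 1553 we need j ≤ 15, so at least 16 − 15 = 1 must reach 98.
Exactly 1 works: 1 value at 115 and 15 at 97 total 1570; lower one of the high values by 17 (still ≥ 98) to hit 1553.

1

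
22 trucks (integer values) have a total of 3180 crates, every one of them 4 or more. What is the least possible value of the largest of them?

145

Some value must be at least ⌈3180/22⌉ = 145, since 22 × 144 = 3168 < 3180.
Equality holds with 12 values of 145 and 10 values of 144.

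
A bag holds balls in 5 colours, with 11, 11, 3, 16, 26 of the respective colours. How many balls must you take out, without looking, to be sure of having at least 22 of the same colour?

In the worst case you take as many as possible of each colour without reaching 22: 11 + 11 + 3 + 16 + 21 = 62.
The next one must give 22 of some colour, so 62 + 1 = 63.

63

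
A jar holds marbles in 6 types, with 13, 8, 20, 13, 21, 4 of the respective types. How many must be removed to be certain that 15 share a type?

In the worst case you take as many as possible of each type without reaching 15: 13 + 8 + 14 + 13 + 14 + 4 = 66.
The next one must give 15 of some type, so 66 + 1 = 67.

67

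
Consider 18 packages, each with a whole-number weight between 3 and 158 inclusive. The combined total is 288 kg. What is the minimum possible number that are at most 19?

Let j be the number exceeding 19. Then the total is ≥ 20·j + 3·(18 − j) = 54 + 17j.
So 17j ≤ 234 and j ≤ 13; hence at least 18 − 13 = 5 are ≤ 19.
Exactly 5 works: 5 values at 3 and 13 at 20 total 275; raise one of the low values by 13 (still ≤ 19) to hit 288.

5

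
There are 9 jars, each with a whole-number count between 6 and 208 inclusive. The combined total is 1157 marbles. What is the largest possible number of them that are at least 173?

With k values at 173 or above and the rest at least 6, the sum is at least 54 + 167k.
Since the sum is 1157, we need 167k ≤ 1103, i.e. k ≤ 6.
k = 6 is achieved by 6 values at 173 and 3 at 6, total 1056; add 101 to one value (staying below 173) to reach 1157.

6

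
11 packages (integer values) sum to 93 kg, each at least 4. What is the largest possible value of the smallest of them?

If every one of the 11 were at least 9, the total would be at least 11 × 9 = 99 > 93.
Equality holds with 6 values of 8 and 5 values of 9.

8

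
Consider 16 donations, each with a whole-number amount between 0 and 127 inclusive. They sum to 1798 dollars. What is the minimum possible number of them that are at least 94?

Each value short of 94 is at most 93, costing at least 127 − 93 = 34 against the maximum total of 2032.
We can afford to lose at most 2032 − 1798 = 234, so at most ⌊234/34⌋ = 6 fall short, and at least 10 are ≥ 94.
Exactly 10 works: 10 values at 127 and 6 at 93 total 1828; lower one of the high values by 30 (still ≥ 94) to hit 1798.

10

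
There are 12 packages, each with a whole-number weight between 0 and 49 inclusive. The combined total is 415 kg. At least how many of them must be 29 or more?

4

If only k of them are at least 29, the other 12 − k are at most 28, so the total is at most k·49 + (12 − k)·28.
This must reach 415, so k·49 + (12 − k)·28 ≥ 415, giving k ≥ 4.
Exactly 4 works: 4 values at 49 and 8 at 28 total 420; lower one of the high values by 5 (still ≥ 29) to hit 415.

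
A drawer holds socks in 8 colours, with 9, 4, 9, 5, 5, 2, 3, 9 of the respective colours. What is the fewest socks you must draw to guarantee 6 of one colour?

In the worst case you take as many as possible of each colour without reaching 6: 5 + 4 + 5 + 5 + 5 + 2 + 3 + 5 = 34.
The next one must give 6 of some colour, so 34 + 1 = 35.

35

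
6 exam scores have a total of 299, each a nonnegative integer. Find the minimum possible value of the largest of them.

If every one of the 6 were at most 49, the total would be at most 6 × 49 = 294 < 299.
Taking 1 copy of 49 and 5 copies of 50 gives exactly 299, so 50 is attained.

50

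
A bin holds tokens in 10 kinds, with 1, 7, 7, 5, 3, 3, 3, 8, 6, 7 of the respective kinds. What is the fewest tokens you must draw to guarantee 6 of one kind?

In the worst case you take as many as possible of each kind without reaching 6: 1 + 5 + 5 + 5 + 3 + 3 + 3 + 5 + 5 + 5 = 40.
The next one must give 6 of some kind, so 40 + 1 = 41.

41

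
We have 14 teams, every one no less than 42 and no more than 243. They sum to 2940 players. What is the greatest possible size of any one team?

Maximizing one value means minimizing the remaining 13.
The other 13 contribute at least 13 × 42 = 546, leaving at most 2940 − 546 = 2394.
But each team is capped at 243, so the maximum is 243.
Achievable: one at 243 and the other 13 totalling 2697, which fits since 13 × 42 ≤ 2697 ≤ 13 × 243.

243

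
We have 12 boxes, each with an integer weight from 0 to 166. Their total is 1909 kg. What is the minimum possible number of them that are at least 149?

If only k of them are at least 149, the other 12 − k are at most 148, so the total is at most k·166 + (12 − k)·148.
This must reach 1909, so k·166 + (12 − k)·148 ≥ 1909, giving k ≥ 8.
Exactly 8 works: 8 values at 166 and 4 at 148 total 1920; lower one of the high values by 11 (still ≥ 149) to hit 1909.

8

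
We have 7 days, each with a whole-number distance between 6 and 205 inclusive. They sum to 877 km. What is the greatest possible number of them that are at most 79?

Suppose k of them are at most 79. Those contribute at most 79 each and the rest at most 205 each.
So the total is at most 79k + 205(7 − k) = 1435 − 126k. This must still be ≥ 877, so k ≤ 4.
k = 4 is achieved by 4 values at 79 and 3 at 205, total 931; lower one of the 205's by 54 (still > 79) to reach 877.

4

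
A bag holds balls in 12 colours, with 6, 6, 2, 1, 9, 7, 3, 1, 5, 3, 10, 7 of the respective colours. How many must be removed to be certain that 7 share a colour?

In the worst case you take as many as possible of each colour without reaching 7: 6 + 6 + 2 + 1 + 6 + 6 + 3 + 1 + 5 + 3 + 6 + 6 = 51.
The next one must give 7 of some colour, so 51 + 1 = 52.

52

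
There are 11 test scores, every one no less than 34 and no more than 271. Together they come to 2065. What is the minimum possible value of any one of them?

34

Minimizing one value means maximizing the remaining 10.
The other 10 can take up 10 × 271 = 2710 ≥ 2065 − 34, so one score can sit at its floor of 34.
Achievable: one at 34 and the other 10 totalling 2031, which fits since 10 × 34 ≤ 2031 ≤ 10 × 271.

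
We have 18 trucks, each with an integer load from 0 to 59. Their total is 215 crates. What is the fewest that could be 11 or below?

If only k of them are at most 11, the other 18 − k are at least 12, so the total is at least (18 − k)·12 + k·0.
This is ≤ 215, so (18 − k)·12 + 0k ≤ 215, which gives k ≥ 1.
Exactly 1 works: 1 value at 0 and 17 at 12 total 204; raise one of the low values by 11 (still ≤ 11) to hit 215.

1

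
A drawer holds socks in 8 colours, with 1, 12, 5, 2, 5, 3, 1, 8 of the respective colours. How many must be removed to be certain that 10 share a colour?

In the worst case you take as many as possible of each colour without reaching 10: 1 + 9 + 5 + 2 + 5 + 3 + 1 + 8 = 34.
The next one must give 10 of some colour, so 34 + 1 = 35.

35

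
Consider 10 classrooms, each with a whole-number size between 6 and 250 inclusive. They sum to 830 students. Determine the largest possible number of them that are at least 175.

4

If k of the values are ≥ 175, the total is ≥ 175k + 6(10 − k).
Setting 175k + 6(10 − k) ≤ 830 gives 169k ≤ 770, so k ≤ 4.
k = 4 is achieved by 4 values at 175 and 6 at 6, total 736; add 94 to one value (staying below 175) to reach 830.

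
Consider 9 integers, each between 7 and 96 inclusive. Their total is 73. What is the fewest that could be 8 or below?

If only k of them are at most 8, the other 9 − k are at least 9, so the total is at least (9 − k)·9 + k·7.
This is ≤ 73, so (9 − k)·9 + 7k ≤ 73, which gives k ≥ 4.
Exactly 4 works: 4 values at 7 and 5 at 9 total 73.

4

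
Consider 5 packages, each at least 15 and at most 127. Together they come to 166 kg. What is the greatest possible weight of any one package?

Maximizing one value means minimizing the remaining 4.
The other 4 contribute at least 4 × 15 = 60, leaving at most 166 − 60 = 106.
Since 106 ≤ 127, this is achievable: one at 106 and 4 at 15.

106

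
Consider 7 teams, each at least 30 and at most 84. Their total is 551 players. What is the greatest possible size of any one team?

84

To make one team as large as possible, make the other 6 as small as possible.
The other 6 contribute at least 6 × 30 = 180, leaving at most 551 − 180 = 371.
But each team is capped at 84, so the maximum is 84.
Achievable: one at 84 and the other 6 totalling 467, which fits since 6 × 30 ≤ 467 ≤ 6 × 84.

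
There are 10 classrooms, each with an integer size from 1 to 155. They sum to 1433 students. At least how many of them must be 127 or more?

6

If only k of them are at least 127, the other 10 − k are at most 126, so the total is at most k·155 + (10 − k)·126.
This must reach 1433, so k·155 + (10 − k)·126 ≥ 1433, giving k ≥ 6.
Exactly 6 works: 6 values at 155 and 4 at 126 total 1434; lower one of the high values by 1 (still ≥ 127) to hit 1433.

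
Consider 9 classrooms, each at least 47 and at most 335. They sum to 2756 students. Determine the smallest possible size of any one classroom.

Minimizing one value means maximizing the remaining 8.
The other 8 contribute at most 8 × 335 = 2680, leaving at least 2756 − 2680 = 76.
Since 76 ≥ 47, this is achievable: one at 76 and 8 at 335.

76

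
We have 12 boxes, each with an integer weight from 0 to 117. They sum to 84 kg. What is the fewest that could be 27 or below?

Let j be the number exceeding 27. Then the total is ≥ 28·j + 0·(12 − j) = 0 + 28j.
So 28j ≤ 84 and j ≤ 3; hence at least 12 − 3 = 9 are ≤ 27.
Exactly 9 works: 9 values at 0 and 3 at 28 total 84.

9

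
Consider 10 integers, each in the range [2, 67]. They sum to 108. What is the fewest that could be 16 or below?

5

Each value above 16 is at least 17, contributing at least 17 − 2 = 15 above the floor 2.
The sum exceeds the floor total 20 by 88, so at most ⌊88/15⌋ = 5 exceed 16, and at least 5 are ≤ 16.
Exactly 5 works: 5 values at 2 and 5 at 17 total 95; raise one of the low values by 13 (still ≤ 16) to hit 108.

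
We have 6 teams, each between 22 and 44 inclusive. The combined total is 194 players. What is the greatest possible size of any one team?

44

To make one team as large as possible, make the other 5 as small as possible.
The other 5 contribute at least 5 × 22 = 110, leaving at most 194 − 110 = 84.
But each team is capped at 44, so the maximum is 44.
Achievable: one at 44 and the other 5 totalling 150, which fits since 5 × 22 ≤ 150 ≤ 5 × 44.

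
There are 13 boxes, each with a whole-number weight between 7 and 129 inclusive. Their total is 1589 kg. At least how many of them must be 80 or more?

Each value short of 80 is at most 79, costing at least 129 − 79 = 50 against the maximum total of 1677.
We can afford to lose at most 1677 − 1589 = 88, so at most ⌊88/50⌋ = 1 fall short, and at least 12 are ≥ 80.
Exactly 12 works: 12 values at 129 and 1 at 79 total 1627; lower one of the high values by 38 (still ≥ 80) to hit 1589.

12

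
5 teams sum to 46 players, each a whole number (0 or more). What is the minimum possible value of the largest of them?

If every one of the 5 were at most 9, the total would be at most 5 × 9 = 45 < 46.
Taking 4 copies of 9 and 1 copy of 10 gives exactly 46, so 10 is attained.

10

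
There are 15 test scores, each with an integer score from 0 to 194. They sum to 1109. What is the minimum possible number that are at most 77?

1

Let j be the number exceeding 77. Then the total is ≥ 78·j + 0·(15 − j) = 0 + 78j.
So 78j ≤ 1109 and j ≤ 14; hence at least 15 − 14 = 1 are ≤ 77.
Exactly 1 works: 1 value at 0 and 14 at 78 total 1092; raise one of the low values by 17 (still ≤ 77) to hit 1109.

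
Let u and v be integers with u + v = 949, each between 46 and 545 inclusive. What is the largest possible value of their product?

uv = u(949 − u) is maximized when u is as near 949/2 as the bounds allow.
Taking u = 474 and v = 475 (both in [46, 545]) gives uv = 225150.

225150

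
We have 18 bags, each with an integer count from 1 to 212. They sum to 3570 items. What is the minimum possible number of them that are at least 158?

Suppose at most 18 − j of them reach 158; then j values are ≤ 157 and the rest ≤ 212.
The total is then ≤ 157·j + 212·(18 − j) = 3816 − 55j. For this to be ≥ 3570 we need j ≤ 4, so at least 18 − 4 = 14 must reach 158.
Exactly 14 works: 14 values at 212 and 4 at 157 total 3596; lower one of the high values by 26 (still ≥ 158) to hit 3570.

14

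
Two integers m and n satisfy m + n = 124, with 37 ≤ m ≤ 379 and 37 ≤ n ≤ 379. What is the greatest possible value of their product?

3844

mn = m(124 − m) is maximized when m is as near 124/2 as the bounds allow.
Taking m = 62 and n = 62 (both in [37, 379]) gives mn = 3844.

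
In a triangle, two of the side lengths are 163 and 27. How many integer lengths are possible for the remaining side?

53

The triangle inequality gives |163 − 27| < c < 163 + 27, i.e. 136 < c < 190.
So c can be any integer from 137 to 189: 53 values.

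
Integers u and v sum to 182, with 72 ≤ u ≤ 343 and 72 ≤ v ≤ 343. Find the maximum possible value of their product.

8281

With u + v fixed, uv peaks when the two are closest together.
Taking u = 91 and v = 91 (both in [72, 343]) gives uv = 8281.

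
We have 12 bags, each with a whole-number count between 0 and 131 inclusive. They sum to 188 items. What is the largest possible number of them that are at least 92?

2

If k of the values are ≥ 92, the total is ≥ 92k + 0(12 − k).
Setting 92k + 0(12 − k) ≤ 188 gives 92k ≤ 188, so k ≤ 2.
k = 2 is achieved by 2 values at 92 and 10 at 0, total 184; add 4 to one value (staying below 92) to reach 188.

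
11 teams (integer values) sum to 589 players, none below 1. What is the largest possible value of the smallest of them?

53

If every one of the 11 were at least 54, the total would be at least 11 × 54 = 594 > 589.
Achievable: 5 of them at 53 and 6 at 54 total 589.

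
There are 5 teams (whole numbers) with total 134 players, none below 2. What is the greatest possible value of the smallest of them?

The 5 values sum to 134, so their minimum is at most ⌊134/5⌋ = 26.
Taking 1 copy of 26 and 4 copies of 27 gives exactly 134, so 26 is attained.

26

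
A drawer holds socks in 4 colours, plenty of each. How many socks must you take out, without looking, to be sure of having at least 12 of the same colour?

You could draw 11 of every colour without reaching 12 of any — 44 in all.
One more forces 12 of some colour, so 44 + 1 = 45.

45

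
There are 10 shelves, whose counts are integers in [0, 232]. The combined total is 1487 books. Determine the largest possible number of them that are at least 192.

Suppose k of them are at least 192. Those contribute at least 192 each and the other 10 − k at least 0 each.
So the total is at least 192k + 0(10 − k) = 0 + 192k. This must be ≤ 1487, giving k ≤ 7.
k = 7 is achieved by 7 values at 192 and 3 at 0, total 1344; add 143 to one value (staying below 192) to reach 1487.

7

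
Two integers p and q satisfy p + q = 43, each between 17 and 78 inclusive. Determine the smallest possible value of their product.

442

Since p + q is fixed, pushing one of them to its bound minimizes the product.
At the endpoint p = 17, q = 43 − 17 = 26, so pq = 17 × 26 = 442.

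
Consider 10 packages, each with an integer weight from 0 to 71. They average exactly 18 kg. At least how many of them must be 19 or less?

The total is 10 × 18 = 180.
If only k of them are at most 19, the other 10 − k are at least 20, so the total is at least (10 − k)·20 + k·0.
This is ≤ 180, so (10 − k)·20 + 0k ≤ 180, which gives k ≥ 1.
Exactly 1 works: 1 value at 0 and 9 at 20 total 180.

1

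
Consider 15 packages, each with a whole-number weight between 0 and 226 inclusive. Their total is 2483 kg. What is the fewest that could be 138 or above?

If only k of them are at least 138, the other 15 − k are at most 137, so the total is at most k·226 + (15 − k)·137.
This must reach 2483, so k·226 + (15 − k)·137 ≥ 2483, giving k ≥ 5.
Exactly 5 works: 5 values at 226 and 10 at 137 total 2500; lower one of the high values by 17 (still ≥ 138) to hit 2483.

5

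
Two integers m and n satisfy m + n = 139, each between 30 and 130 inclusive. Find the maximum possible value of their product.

mn = m(139 − m) is maximized when m is as near 139/2 as the bounds allow.
Taking m = 69 and n = 70 (both in [30, 130]) gives mn = 4830.

4830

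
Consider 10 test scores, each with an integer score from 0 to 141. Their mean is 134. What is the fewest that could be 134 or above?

2

The total is 10 × 134 = 1340.
If only k of them are at least 134, the other 10 − k are at most 133, so the total is at most k·141 + (10 − k)·133.
This must reach 1340, so k·141 + (10 − k)·133 ≥ 1340, giving k ≥ 2.
Exactly 2 works: 2 values at 141 and 8 at 133 total 1346; lower one of the high values by 6 (still ≥ 134) to hit 1340.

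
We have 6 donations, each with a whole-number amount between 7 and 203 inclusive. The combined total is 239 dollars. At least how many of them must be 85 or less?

4

Each value above 85 is at least 86, contributing at least 86 − 7 = 79 above the floor 7.
The sum exceeds the floor total 42 by 197, so at most ⌊197/79⌋ = 2 exceed 85, and at least 4 are ≤ 85.
Exactly 4 works: 4 values at 7 and 2 at 86 total 200; raise one of the low values by 39 (still ≤ 85) to hit 239.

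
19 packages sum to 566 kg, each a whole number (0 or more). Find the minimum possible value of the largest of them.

If every one of the 19 were at most 29, the total would be at most 19 × 29 = 551 < 566.
Equality holds with 15 values of 30 and 4 values of 29.

30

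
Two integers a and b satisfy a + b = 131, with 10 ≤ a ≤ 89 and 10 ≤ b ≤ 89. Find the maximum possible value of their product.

4290

With a + b fixed, ab peaks when the two are closest together.
Taking a = 65 and b = 66 (both in [10, 89]) gives ab = 4290.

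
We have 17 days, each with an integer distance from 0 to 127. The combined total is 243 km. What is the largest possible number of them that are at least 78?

Suppose k of them are at least 78. Those contribute at least 78 each and the other 17 − k at least 0 each.
So the total is at least 78k + 0(17 − k) = 0 + 78k. This must be ≤ 243, giving k ≤ 3.
k = 3 is achieved by 3 values at 78 and 14 at 0, total 234; add 9 to one value (staying below 78) to reach 243.

3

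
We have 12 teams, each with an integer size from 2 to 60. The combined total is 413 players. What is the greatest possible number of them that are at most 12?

Each value at 12 or below falls at least 60 − 12 = 48 short of the ceiling 60.
The ceiling total is 12 × 60 = 720, and we need 413, so at most ⌊(720 − 413)/48⌋ = 6 can be that low.
k = 6 is achieved by 6 values at 12 and 6 at 60, total 432; lower one of the 60's by 19 (still > 12) to reach 413.

6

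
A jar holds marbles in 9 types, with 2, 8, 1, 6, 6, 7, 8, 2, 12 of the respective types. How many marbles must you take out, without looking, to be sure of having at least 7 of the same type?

42

In the worst case you take as many as possible of each type without reaching 7: 2 + 6 + 1 + 6 + 6 + 6 + 6 + 2 + 6 = 41.
The next one must give 7 of some type, so 41 + 1 = 42.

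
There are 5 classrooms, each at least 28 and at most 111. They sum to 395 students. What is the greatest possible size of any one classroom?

To make one classroom as large as possible, make the other 4 as small as possible.
The other 4 contribute at least 4 × 28 = 112, leaving at most 395 − 112 = 283.
But each classroom is capped at 111, so the maximum is 111.
Achievable: one at 111 and the other 4 totalling 284, which fits since 4 × 28 ≤ 284 ≤ 4 × 111.

111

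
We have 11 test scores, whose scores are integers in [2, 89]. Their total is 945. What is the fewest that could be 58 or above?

If only k of them are at least 58, the other 11 − k are at most 57, so the total is at most k·89 + (11 − k)·57.
This must reach 945, so k·89 + (11 − k)·57 ≥ 945, giving k ≥ 10.
Exactly 10 works: 10 values at 89 and 1 at 57 total 947; lower one of the high values by 2 (still ≥ 58) to hit 945.

10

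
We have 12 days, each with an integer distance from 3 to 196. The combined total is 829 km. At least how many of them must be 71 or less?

If only k of them are at most 71, the other 12 − k are at least 72, so the total is at least (12 − k)·72 + k·3.
This is ≤ 829, so (12 − k)·72 + 3k ≤ 829, which gives k ≥ 1.
Exactly 1 works: 1 value at 3 and 11 at 72 total 795; raise one of the low values by 34 (still ≤ 71) to hit 829.

1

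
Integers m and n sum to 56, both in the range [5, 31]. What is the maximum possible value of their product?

With m + n fixed, mn peaks when the two are closest together.
Taking m = 28 and n = 28 (both in [5, 31]) gives mn = 784.

784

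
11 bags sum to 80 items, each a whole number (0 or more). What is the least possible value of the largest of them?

The 11 values sum to 80, so their maximum is at least ⌈80/11⌉ = 8.
Achievable: 3 of them at 8 and 8 at 7 total 80.

8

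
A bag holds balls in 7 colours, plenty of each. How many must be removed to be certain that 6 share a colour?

36

You could draw 5 of every colour without reaching 6 of any — 35 in all.
One more forces 6 of some colour, so 35 + 1 = 36.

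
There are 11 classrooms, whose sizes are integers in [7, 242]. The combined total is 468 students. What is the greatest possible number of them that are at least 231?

1

If k of the values are ≥ 231, the total is ≥ 231k + 7(11 − k).
Setting 231k + 7(11 − k) ≤ 468 gives 224k ≤ 391, so k ≤ 1.
k = 1 is achieved by 1 value at 231 and 10 at 7, total 301; add 167 to one value (staying below 231) to reach 468.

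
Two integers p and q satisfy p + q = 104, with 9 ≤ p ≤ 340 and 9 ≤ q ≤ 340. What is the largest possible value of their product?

pq = p(104 − p) is maximized when p is as near 104/2 as the bounds allow.
Taking p = 52 and q = 52 (both in [9, 340]) gives pq = 2704.

2704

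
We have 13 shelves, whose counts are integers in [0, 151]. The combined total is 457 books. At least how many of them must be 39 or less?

If only k of them are at most 39, the other 13 − k are at least 40, so the total is at least (13 − k)·40 + k·0.
This is ≤ 457, so (13 − k)·40 + 0k ≤ 457, which gives k ≥ 2.
Exactly 2 works: 2 values at 0 and 11 at 40 total 440; raise one of the low values by 17 (still ≤ 39) to hit 457.

2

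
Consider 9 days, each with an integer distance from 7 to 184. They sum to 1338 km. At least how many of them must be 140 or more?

2

Each value short of 140 is at most 139, costing at least 184 − 139 = 45 against the maximum total of 1656.
We can afford to lose at most 1656 − 1338 = 318, so at most ⌊318/45⌋ = 7 fall short, and at least 2 are ≥ 140.
Exactly 2 works: 2 values at 184 and 7 at 139 total 1341; lower one of the high values by 3 (still ≥ 140) to hit 1338.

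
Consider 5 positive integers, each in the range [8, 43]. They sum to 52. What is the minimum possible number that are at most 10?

1

Each value above 10 is at least 11, contributing at least 11 − 8 = 3 above the floor 8.
The sum exceeds the floor total 40 by 12, so at most ⌊12/3⌋ = 4 exceed 10, and at least 1 are ≤ 10.
Exactly 1 works: 1 value at 8 and 4 at 11 total 52.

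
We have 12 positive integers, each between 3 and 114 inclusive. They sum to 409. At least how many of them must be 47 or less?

4

Let j be the number exceeding 47. Then the total is ≥ 48·j + 3·(12 − j) = 36 + 45j.
So 45j ≤ 373 and j ≤ 8; hence at least 12 − 8 = 4 are ≤ 47.
Exactly 4 works: 4 values at 3 and 8 at 48 total 396; raise one of the low values by 13 (still ≤ 47) to hit 409.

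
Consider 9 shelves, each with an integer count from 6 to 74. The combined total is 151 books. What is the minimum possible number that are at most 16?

Each value above 16 is at least 17, contributing at least 17 − 6 = 11 above the floor 6.
The sum exceeds the floor total 54 by 97, so at most ⌊97/11⌋ = 8 exceed 16, and at least 1 are ≤ 16.
Exactly 1 works: 1 value at 6 and 8 at 17 total 142; raise one of the low values by 9 (still ≤ 16) to hit 151.

1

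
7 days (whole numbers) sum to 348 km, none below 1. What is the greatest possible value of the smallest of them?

49

The 7 values sum to 348, so their minimum is at most ⌊348/7⌋ = 49.
Equality holds with 2 values of 49 and 5 values of 50.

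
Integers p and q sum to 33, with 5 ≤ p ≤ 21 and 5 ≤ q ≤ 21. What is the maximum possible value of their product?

272

With p + q fixed, pq peaks when the two are closest together.
Taking p = 16 and q = 17 (both in [5, 21]) gives pq = 272.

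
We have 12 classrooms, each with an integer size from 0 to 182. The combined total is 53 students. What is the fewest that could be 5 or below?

4

Each value above 5 is at least 6, contributing at least 6 − 0 = 6 above the floor 0.
The sum exceeds the floor total 0 by 53, so at most ⌊53/6⌋ = 8 exceed 5, and at least 4 are ≤ 5.
Exactly 4 works: 4 values at 0 and 8 at 6 total 48; raise one of the low values by 5 (still ≤ 5) to hit 53.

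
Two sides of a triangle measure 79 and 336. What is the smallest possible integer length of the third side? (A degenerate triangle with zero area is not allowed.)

The third side must exceed |79 − 336| = 257.
The smallest integer above 257 is 258.

258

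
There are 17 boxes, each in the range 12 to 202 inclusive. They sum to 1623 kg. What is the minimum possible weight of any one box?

Minimizing one value means maximizing the remaining 16.
The other 16 can take up 16 × 202 = 3232 ≥ 1623 − 12, so one box can sit at its floor of 12.
Achievable: one at 12 and the other 16 totalling 1611, which fits since 16 × 12 ≤ 1611 ≤ 16 × 202.

12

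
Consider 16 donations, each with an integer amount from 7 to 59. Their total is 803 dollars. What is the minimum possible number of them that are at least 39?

Suppose at most 16 − j of them reach 39; then j values are ≤ 38 and the rest ≤ 59.
The total is then ≤ 38·j + 59·(16 − j) = 944 − 21j. For this to be ≥ 803 we need j ≤ 6, so at least 16 − 6 = 10 must reach 39.
Exactly 10 works: 10 values at 59 and 6 at 38 total 818; lower one of the high values by 15 (still ≥ 39) to hit 803.

10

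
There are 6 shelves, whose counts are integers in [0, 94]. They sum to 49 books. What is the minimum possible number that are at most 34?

5

Each value above 34 is at least 35, contributing at least 35 − 0 = 35 above the floor 0.
The sum exceeds the floor total 0 by 49, so at most ⌊49/35⌋ = 1 exceed 34, and at least 5 are ≤ 34.
Exactly 5 works: 5 values at 0 and 1 at 35 total 35; raise one of the low values by 14 (still ≤ 34) to hit 49.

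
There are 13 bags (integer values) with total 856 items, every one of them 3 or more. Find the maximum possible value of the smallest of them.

The 13 values sum to 856, so their minimum is at most ⌊856/13⌋ = 65.
Equality holds with 2 values of 65 and 11 values of 66.

65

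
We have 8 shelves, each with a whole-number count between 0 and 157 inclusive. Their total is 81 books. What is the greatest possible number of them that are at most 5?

7

Suppose k of them are at most 5. Those contribute at most 5 each and the rest at most 157 each.
So the total is at most 5k + 157(8 − k) = 1256 − 152k. This must still be ≥ 81, so k ≤ 7.
k = 7 is achieved by 7 values at 5 and 1 at 157, total 192; lower one of the 157's by 111 (still > 5) to reach 81.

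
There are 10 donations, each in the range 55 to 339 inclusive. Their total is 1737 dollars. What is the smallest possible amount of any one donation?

55

Minimizing one value means maximizing the remaining 9.
The other 9 can take up 9 × 339 = 3051 ≥ 1737 − 55, so one donation can sit at its floor of 55.
Achievable: one at 55 and the other 9 totalling 1682, which fits since 9 × 55 ≤ 1682 ≤ 9 × 339.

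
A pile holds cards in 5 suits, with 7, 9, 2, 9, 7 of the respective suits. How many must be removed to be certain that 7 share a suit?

In the worst case you take as many as possible of each suit without reaching 7: 6 + 6 + 2 + 6 + 6 = 26.
The next one must give 7 of some suit, so 26 + 1 = 27.

27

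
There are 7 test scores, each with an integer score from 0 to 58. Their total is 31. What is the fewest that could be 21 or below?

6

Each value above 21 is at least 22, contributing at least 22 − 0 = 22 above the floor 0.
The sum exceeds the floor total 0 by 31, so at most ⌊31/22⌋ = 1 exceed 21, and at least 6 are ≤ 21.
Exactly 6 works: 6 values at 0 and 1 at 22 total 22; raise one of the low values by 9 (still ≤ 21) to hit 31.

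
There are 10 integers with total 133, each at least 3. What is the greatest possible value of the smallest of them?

13

The 10 values sum to 133, so their minimum is at most ⌊133/10⌋ = 13.
Equality holds with 7 values of 13 and 3 values of 14.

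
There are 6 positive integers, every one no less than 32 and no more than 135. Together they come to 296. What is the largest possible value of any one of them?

135

Maximizing one value means minimizing the remaining 5.
The other 5 contribute at least 5 × 32 = 160, leaving at most 296 − 160 = 136.
But each integer is capped at 135, so the maximum is 135.
Achievable: one at 135 and the other 5 totalling 161, which fits since 5 × 32 ≤ 161 ≤ 5 × 135.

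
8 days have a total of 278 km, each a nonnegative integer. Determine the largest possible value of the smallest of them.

If every one of the 8 were at least 35, the total would be at least 8 × 35 = 280 > 278.
Equality holds with 2 values of 34 and 6 values of 35.

34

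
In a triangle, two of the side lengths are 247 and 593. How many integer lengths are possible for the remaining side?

493

The triangle inequality gives |247 − 593| < c < 247 + 593, i.e. 346 < c < 840.
So c can be any integer from 347 to 839: 493 values.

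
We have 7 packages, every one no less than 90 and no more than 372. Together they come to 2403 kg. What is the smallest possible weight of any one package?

171

To make one package as small as possible, make the other 6 as large as possible.
The other 6 contribute at most 6 × 372 = 2232, leaving at least 2403 − 2232 = 171.
Since 171 ≥ 90, this is achievable: one at 171 and 6 at 372.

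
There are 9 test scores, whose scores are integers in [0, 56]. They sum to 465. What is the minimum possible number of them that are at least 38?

Each value short of 38 is at most 37, costing at least 56 − 37 = 19 against the maximum total of 504.
We can afford to lose at most 504 − 465 = 39, so at most ⌊39/19⌋ = 2 fall short, and at least 7 are ≥ 38.
Exactly 7 works: 7 values at 56 and 2 at 37 total 466; lower one of the high values by 1 (still ≥ 38) to hit 465.

7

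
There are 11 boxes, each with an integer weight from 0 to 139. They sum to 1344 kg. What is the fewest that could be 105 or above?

If only k of them are at least 105, the other 11 − k are at most 104, so the total is at most k·139 + (11 − k)·104.
This must reach 1344, so k·139 + (11 − k)·104 ≥ 1344, giving k ≥ 6.
Exactly 6 works: 6 values at 139 and 5 at 104 total 1354; lower one of the high values by 10 (still ≥ 105) to hit 1344.

6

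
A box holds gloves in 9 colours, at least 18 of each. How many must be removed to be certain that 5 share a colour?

37

In the worst case you draw 4 of each of the 9 colours: 9 × 4 = 36.
One more forces 5 of some colour, so 36 + 1 = 37.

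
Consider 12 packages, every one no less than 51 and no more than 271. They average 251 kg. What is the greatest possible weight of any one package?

Maximizing one value means minimizing the remaining 11.
The total is 12 × 251 = 3012.
The other 11 contribute at least 11 × 51 = 561, leaving at most 3012 − 561 = 2451.
But each package is capped at 271, so the maximum is 271.
Achievable: one at 271 and the other 11 totalling 2741, which fits since 11 × 51 ≤ 2741 ≤ 11 × 271.

271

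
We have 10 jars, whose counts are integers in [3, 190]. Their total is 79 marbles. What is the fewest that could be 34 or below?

Each value above 34 is at least 35, contributing at least 35 − 3 = 32 above the floor 3.
The sum exceeds the floor total 30 by 49, so at most ⌊49/32⌋ = 1 exceed 34, and at least 9 are ≤ 34.
Exactly 9 works: 9 values at 3 and 1 at 35 total 62; raise one of the low values by 17 (still ≤ 34) to hit 79.

9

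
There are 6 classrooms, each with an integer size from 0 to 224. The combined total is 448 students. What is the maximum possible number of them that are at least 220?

If k of the values are ≥ 220, the total is ≥ 220k + 0(6 − k).
Setting 220k + 0(6 − k) ≤ 448 gives 220k ≤ 448, so k ≤ 2.
k = 2 is achieved by 2 values at 220 and 4 at 0, total 440; add 8 to one value (staying below 220) to reach 448.

2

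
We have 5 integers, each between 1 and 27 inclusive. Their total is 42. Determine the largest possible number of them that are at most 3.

3

Suppose k of them are at most 3. Those contribute at most 3 each and the rest at most 27 each.
So the total is at most 3k + 27(5 − k) = 135 − 24k. This must still be ≥ 42, so k ≤ 3.
k = 3 is achieved by 3 values at 3 and 2 at 27, total 63; lower one of the 27's by 21 (still > 3) to reach 42.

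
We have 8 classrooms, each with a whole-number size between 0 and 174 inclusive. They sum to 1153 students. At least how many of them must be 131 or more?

If only k of them are at least 131, the other 8 − k are at most 130, so the total is at most k·174 + (8 − k)·130.
This must reach 1153, so k·174 + (8 − k)·130 ≥ 1153, giving k ≥ 3.
Exactly 3 works: 3 values at 174 and 5 at 130 total 1172; lower one of the high values by 19 (still ≥ 131) to hit 1153.

3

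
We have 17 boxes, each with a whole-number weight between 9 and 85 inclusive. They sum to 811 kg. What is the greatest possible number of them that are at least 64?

11

Suppose k of them are at least 64. Those contribute at least 64 each and the other 17 − k at least 9 each.
So the total is at least 64k + 9(17 − k) = 153 + 55k. This must be ≤ 811, giving k ≤ 11.
k = 11 is achieved by 11 values at 64 and 6 at 9, total 758; add 53 to one value (staying below 64) to reach 811.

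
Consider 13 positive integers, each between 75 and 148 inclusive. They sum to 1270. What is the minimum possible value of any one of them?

To make one integer as small as possible, make the other 12 as large as possible.
The other 12 can take up 12 × 148 = 1776 ≥ 1270 − 75, so one integer can sit at its floor of 75.
Achievable: one at 75 and the other 12 totalling 1195, which fits since 12 × 75 ≤ 1195 ≤ 12 × 148.

75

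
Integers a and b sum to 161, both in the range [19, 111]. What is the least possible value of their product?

5550

Since a + b is fixed, pushing one of them to its bound minimizes the product.
The extreme feasible split is a = 50, b = 111, giving ab = 5550.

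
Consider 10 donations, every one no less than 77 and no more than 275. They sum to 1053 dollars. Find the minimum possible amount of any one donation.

77

To make one donation as small as possible, make the other 9 as large as possible.
The other 9 can take up 9 × 275 = 2475 ≥ 1053 − 77, so one donation can sit at its floor of 77.
Achievable: one at 77 and the other 9 totalling 976, which fits since 9 × 77 ≤ 976 ≤ 9 × 275.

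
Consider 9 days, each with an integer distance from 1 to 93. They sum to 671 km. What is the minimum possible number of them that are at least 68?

3

Suppose at most 9 − j of them reach 68; then j values are ≤ 67 and the rest ≤ 93.
The total is then ≤ 67·j + 93·(9 − j) = 837 − 26j. For this to be ≥ 671 we need j ≤ 6, so at least 9 − 6 = 3 must reach 68.
Exactly 3 works: 3 values at 93 and 6 at 67 total 681; lower one of the high values by 10 (still ≥ 68) to hit 671.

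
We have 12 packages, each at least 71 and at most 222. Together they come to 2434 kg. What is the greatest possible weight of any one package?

To make one package as large as possible, make the other 11 as small as possible.
The other 11 contribute at least 11 × 71 = 781, leaving at most 2434 − 781 = 1653.
But each package is capped at 222, so the maximum is 222.
Achievable: one at 222 and the other 11 totalling 2212, which fits since 11 × 71 ≤ 2212 ≤ 11 × 222.

222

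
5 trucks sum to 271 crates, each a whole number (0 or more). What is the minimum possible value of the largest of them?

55

The average is 271/5 > 54, so not all 5 can be 54 or less; the largest is ≥ 55.
Achievable: 1 of them at 55 and 4 at 54 total 271.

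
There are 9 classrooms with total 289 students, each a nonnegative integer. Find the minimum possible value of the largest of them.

The 9 values sum to 289, so their maximum is at least ⌈289/9⌉ = 33.
Taking 8 copies of 32 and 1 copy of 33 gives exactly 289, so 33 is attained.

33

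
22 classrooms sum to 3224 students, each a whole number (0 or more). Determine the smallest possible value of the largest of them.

147

The 22 values sum to 3224, so their maximum is at least ⌈3224/22⌉ = 147.
Achievable: 12 of them at 147 and 10 at 146 total 3224.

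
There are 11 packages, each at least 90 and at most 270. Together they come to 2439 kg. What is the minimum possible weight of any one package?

Minimizing one value means maximizing the remaining 10.
The other 10 can take up 10 × 270 = 2700 ≥ 2439 − 90, so one package can sit at its floor of 90.
Achievable: one at 90 and the other 10 totalling 2349, which fits since 10 × 90 ≤ 2349 ≤ 10 × 270.

90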